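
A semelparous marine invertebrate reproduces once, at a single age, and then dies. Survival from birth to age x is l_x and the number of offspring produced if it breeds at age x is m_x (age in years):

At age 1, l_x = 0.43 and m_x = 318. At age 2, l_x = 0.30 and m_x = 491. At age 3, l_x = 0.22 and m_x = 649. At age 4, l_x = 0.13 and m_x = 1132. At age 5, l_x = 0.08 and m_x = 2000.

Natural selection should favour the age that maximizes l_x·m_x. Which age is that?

Expected offspring if breeding at age x = l_x × m_x:
  age 1: 0.43 × 318 = 136.740
  age 2: 0.30 × 491 = 147.300
  age 3: 0.22 × 649 = 142.780
  age 4: 0.13 × 1132 = 147.160
  age 5: 0.08 × 2000 = 160.000
Maximum at age 5 (160.000).

5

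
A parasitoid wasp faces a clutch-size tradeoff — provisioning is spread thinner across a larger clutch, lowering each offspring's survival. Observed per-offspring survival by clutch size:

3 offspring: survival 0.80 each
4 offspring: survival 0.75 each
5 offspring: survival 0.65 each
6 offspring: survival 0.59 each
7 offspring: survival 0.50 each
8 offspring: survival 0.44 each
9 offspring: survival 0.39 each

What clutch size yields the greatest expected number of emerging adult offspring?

6

Expected emerging adult offspring = c × s(c):
  c=3: 3 × 0.80 = 2.400
  c=4: 4 × 0.75 = 3.000
  c=5: 5 × 0.65 = 3.250
  c=6: 6 × 0.59 = 3.540
  c=7: 7 × 0.50 = 3.500
  c=8: 8 × 0.44 = 3.520
  c=9: 9 × 0.39 = 3.510
Maximum at c = 6 (3.540 emerging adult offspring).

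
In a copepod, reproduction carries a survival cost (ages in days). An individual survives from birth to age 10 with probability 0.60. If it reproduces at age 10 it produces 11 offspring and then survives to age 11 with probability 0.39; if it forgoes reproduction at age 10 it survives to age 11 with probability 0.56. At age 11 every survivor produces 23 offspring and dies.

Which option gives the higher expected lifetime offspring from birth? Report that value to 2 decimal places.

breed at age 10: R₀ = 0.60 × (11 + 0.39 × 23) = 0.60 × 19.9700 = 11.9820
delay to age 11: R₀ = 0.60 × (0.56 × 23) = 0.60 × 12.8800 = 7.7280
Higher: breed at age 10 (11.9820).

11.98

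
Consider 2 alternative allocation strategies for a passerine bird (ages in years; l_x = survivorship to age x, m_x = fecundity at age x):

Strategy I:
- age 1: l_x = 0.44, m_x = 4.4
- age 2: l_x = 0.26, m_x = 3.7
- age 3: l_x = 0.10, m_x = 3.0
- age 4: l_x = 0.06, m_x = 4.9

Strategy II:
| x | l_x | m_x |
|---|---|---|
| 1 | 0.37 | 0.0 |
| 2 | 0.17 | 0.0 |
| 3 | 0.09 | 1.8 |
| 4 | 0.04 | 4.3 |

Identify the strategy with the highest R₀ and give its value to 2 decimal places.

3.49

Strategy I: R₀ = 0.44×4.4 + 0.26×3.7 + 0.10×3.0 + 0.06×4.9 = 3.4920
Strategy II: R₀ = 0.37×0.0 + 0.17×0.0 + 0.09×1.8 + 0.04×4.3 = 0.3340
Highest R₀: strategy I with 3.4920.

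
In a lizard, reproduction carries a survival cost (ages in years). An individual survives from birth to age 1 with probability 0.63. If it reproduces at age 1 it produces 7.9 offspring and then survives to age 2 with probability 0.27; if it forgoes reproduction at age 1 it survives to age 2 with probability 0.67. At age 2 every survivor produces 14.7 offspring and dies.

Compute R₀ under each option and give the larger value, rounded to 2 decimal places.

breed at age 1: R₀ = 0.63 × (7.9 + 0.27 × 14.7) = 0.63 × 11.8690 = 7.4775
delay to age 2: R₀ = 0.63 × (0.67 × 14.7) = 0.63 × 9.8490 = 6.2049
Higher: breed at age 1 (7.4775).

7.48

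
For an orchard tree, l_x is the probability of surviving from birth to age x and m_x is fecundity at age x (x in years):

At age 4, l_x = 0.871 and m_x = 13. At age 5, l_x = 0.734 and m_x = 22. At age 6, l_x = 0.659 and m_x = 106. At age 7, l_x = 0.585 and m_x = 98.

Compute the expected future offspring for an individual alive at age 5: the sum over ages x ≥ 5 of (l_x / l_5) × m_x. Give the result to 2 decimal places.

l_5 = 0.734. Conditional survival from age 5 to x is l_x / l_5.
  x=5: (0.734/0.734) × 22 = 22.0000
  x=6: (0.659/0.734) × 106 = 95.1689
  x=7: (0.585/0.734) × 98 = 78.1063
Sum = 22.0000 + 95.1689 + 78.1063 = 195.2752

195.28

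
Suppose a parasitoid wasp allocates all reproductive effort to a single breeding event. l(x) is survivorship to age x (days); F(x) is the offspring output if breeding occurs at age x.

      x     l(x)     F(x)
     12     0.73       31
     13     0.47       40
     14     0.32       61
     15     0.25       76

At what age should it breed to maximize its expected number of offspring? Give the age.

12

Expected offspring if breeding at age x = l(x) × F(x):
  age 12: 0.73 × 31 = 22.630
  age 13: 0.47 × 40 = 18.800
  age 14: 0.32 × 61 = 19.520
  age 15: 0.25 × 76 = 19.000
Maximum at age 12 (22.630).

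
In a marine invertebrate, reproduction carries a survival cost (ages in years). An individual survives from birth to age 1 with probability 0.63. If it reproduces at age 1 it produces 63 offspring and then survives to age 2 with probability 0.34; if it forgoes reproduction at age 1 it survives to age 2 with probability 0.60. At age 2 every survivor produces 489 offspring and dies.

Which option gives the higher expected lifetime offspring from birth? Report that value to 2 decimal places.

breed at age 1: R₀ = 0.63 × (63 + 0.34 × 489) = 0.63 × 229.2600 = 144.4338
delay to age 2: R₀ = 0.63 × (0.60 × 489) = 0.63 × 293.4000 = 184.8420
Higher: delay to age 2 (184.8420).

184.84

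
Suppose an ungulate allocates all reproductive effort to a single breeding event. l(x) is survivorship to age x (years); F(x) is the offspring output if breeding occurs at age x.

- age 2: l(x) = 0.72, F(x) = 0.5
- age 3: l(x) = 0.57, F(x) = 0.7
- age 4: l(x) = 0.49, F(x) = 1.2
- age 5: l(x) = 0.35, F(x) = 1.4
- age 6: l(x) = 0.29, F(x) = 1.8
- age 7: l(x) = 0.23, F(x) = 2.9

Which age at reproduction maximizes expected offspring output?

Expected offspring if breeding at age x = l(x) × F(x):
  age 2: 0.72 × 0.5 = 0.360
  age 3: 0.57 × 0.7 = 0.399
  age 4: 0.49 × 1.2 = 0.588
  age 5: 0.35 × 1.4 = 0.490
  age 6: 0.29 × 1.8 = 0.522
  age 7: 0.23 × 2.9 = 0.667
Maximum at age 7 (0.667).

7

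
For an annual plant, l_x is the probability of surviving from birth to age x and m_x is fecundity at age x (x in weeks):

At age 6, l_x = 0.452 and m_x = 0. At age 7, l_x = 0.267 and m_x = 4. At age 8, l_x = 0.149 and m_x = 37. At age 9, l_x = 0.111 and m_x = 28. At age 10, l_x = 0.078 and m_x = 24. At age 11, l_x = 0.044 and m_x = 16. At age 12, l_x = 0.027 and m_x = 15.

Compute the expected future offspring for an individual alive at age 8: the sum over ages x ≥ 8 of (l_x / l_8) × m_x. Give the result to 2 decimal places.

77.87

l_8 = 0.149. Conditional survival from age 8 to x is l_x / l_8.
  x=8: (0.149/0.149) × 37 = 37.0000
  x=9: (0.111/0.149) × 28 = 20.8591
  x=10: (0.078/0.149) × 24 = 12.5638
  x=11: (0.044/0.149) × 16 = 4.7248
  x=12: (0.027/0.149) × 15 = 2.7181
Sum = 37.0000 + 20.8591 + 12.5638 + 4.7248 + 2.7181 = 77.8658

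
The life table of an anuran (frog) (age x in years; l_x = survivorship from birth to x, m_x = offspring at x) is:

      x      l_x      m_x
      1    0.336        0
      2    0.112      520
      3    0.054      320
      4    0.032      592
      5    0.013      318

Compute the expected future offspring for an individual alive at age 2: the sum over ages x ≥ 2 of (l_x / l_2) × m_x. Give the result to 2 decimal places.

880.34

l_2 = 0.112. Conditional survival from age 2 to x is l_x / l_2.
  x=2: (0.112/0.112) × 520 = 520.0000
  x=3: (0.054/0.112) × 320 = 154.2857
  x=4: (0.032/0.112) × 592 = 169.1429
  x=5: (0.013/0.112) × 318 = 36.9107
Sum = 520.0000 + 154.2857 + 169.1429 + 36.9107 = 880.3393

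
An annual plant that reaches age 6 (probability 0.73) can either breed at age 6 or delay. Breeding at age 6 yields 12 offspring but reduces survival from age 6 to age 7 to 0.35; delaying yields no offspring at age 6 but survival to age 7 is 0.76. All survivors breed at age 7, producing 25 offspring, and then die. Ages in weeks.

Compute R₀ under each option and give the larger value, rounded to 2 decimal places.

15.15

breed at age 6: R₀ = 0.73 × (12 + 0.35 × 25) = 0.73 × 20.7500 = 15.1475
delay to age 7: R₀ = 0.73 × (0.76 × 25) = 0.73 × 19.0000 = 13.8700
Higher: breed at age 6 (15.1475).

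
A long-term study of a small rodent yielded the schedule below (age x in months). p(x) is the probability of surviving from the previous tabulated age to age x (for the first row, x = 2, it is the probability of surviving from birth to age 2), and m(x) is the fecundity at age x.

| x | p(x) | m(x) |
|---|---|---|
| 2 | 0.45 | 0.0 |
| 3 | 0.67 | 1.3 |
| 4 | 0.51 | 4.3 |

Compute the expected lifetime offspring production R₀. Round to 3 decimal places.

1.053

Survivorship from birth: l_x = p_2·p_3·…·p_x.
  l_2 = 0.45000
  l_3 = 0.30150
  l_4 = 0.15377
R₀ = Σ l_x m(x):
  age 2: 0.45000 × 0.0 = 0.0000
  age 3: 0.30150 × 1.3 = 0.3920
  age 4: 0.15377 × 4.3 = 0.6612
R₀ = 0.0000 + 0.3920 + 0.6612 = 1.0532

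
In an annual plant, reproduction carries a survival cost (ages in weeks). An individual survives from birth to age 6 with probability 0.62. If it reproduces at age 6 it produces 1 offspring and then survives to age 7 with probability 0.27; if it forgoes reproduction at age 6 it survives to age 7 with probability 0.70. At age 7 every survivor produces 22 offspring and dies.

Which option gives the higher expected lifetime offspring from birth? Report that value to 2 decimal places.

9.55

breed at age 6: R₀ = 0.62 × (1 + 0.27 × 22) = 0.62 × 6.9400 = 4.3028
delay to age 7: R₀ = 0.62 × (0.70 × 22) = 0.62 × 15.4000 = 9.5480
Higher: delay to age 7 (9.5480).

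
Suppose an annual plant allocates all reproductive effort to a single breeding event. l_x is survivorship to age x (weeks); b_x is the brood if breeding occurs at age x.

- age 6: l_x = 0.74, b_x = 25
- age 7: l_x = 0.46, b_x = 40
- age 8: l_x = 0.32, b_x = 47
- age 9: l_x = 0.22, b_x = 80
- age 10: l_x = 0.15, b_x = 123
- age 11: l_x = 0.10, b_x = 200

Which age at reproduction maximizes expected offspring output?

11

Expected offspring if breeding at age x = l_x × b_x:
  age 6: 0.74 × 25 = 18.500
  age 7: 0.46 × 40 = 18.400
  age 8: 0.32 × 47 = 15.040
  age 9: 0.22 × 80 = 17.600
  age 10: 0.15 × 123 = 18.450
  age 11: 0.10 × 200 = 20.000
Maximum at age 11 (20.000).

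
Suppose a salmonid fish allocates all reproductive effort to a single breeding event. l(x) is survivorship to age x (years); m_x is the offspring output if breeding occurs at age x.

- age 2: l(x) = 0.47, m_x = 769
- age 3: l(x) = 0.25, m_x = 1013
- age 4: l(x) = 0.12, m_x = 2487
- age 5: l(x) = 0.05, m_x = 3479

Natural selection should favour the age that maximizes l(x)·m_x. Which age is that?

2

Expected offspring if breeding at age x = l(x) × m_x:
  age 2: 0.47 × 769 = 361.430
  age 3: 0.25 × 1013 = 253.250
  age 4: 0.12 × 2487 = 298.440
  age 5: 0.05 × 3479 = 173.950
Maximum at age 2 (361.430).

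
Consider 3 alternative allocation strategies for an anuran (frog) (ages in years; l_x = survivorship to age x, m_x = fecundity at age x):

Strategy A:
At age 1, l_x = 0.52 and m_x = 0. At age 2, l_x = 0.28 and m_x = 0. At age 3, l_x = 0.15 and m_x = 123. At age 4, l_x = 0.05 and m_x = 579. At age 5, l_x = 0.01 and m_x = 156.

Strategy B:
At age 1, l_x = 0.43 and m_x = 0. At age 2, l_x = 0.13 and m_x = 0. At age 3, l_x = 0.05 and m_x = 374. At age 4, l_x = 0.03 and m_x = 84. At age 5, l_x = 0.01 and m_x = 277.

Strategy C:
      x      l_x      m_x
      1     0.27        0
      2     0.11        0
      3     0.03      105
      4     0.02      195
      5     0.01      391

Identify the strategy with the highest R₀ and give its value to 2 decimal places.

Strategy A: R₀ = 0.52×0 + 0.28×0 + 0.15×123 + 0.05×579 + 0.01×156 = 48.9600
Strategy B: R₀ = 0.43×0 + 0.13×0 + 0.05×374 + 0.03×84 + 0.01×277 = 23.9900
Strategy C: R₀ = 0.27×0 + 0.11×0 + 0.03×105 + 0.02×195 + 0.01×391 = 10.9600
Highest R₀: strategy A with 48.9600.

48.96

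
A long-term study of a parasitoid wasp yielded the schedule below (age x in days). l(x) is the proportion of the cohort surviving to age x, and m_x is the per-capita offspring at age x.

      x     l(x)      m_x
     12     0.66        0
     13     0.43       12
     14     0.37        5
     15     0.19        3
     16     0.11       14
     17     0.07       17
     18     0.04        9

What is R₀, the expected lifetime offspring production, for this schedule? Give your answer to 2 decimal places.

10.67

R₀ = Σ l(x) m_x:
  age 12: 0.66 × 0 = 0.0000
  age 13: 0.43 × 12 = 5.1600
  age 14: 0.37 × 5 = 1.8500
  age 15: 0.19 × 3 = 0.5700
  age 16: 0.11 × 14 = 1.5400
  age 17: 0.07 × 17 = 1.1900
  age 18: 0.04 × 9 = 0.3600
R₀ = 0.0000 + 5.1600 + 1.8500 + 0.5700 + 1.5400 + 1.1900 + 0.3600 = 10.6700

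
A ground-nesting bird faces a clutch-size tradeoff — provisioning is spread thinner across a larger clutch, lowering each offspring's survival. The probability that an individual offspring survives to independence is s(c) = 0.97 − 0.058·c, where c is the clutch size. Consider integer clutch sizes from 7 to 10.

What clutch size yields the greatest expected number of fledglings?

8

Expected fledglings = c × s(c):
  c=7: 7 × 0.564 = 3.948
  c=8: 8 × 0.506 = 4.048
  c=9: 9 × 0.448 = 4.032
  c=10: 10 × 0.390 = 3.900
Maximum at c = 8 (4.048 fledglings).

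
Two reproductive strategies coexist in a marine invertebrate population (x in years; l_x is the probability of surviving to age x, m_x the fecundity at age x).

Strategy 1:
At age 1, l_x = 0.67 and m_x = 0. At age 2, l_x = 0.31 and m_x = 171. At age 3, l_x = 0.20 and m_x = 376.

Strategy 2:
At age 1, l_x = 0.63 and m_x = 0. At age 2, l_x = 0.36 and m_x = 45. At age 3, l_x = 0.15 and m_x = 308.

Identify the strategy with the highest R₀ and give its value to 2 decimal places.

128.21

Strategy 1: R₀ = 0.67×0 + 0.31×171 + 0.20×376 = 128.2100
Strategy 2: R₀ = 0.63×0 + 0.36×45 + 0.15×308 = 62.4000
Highest R₀: strategy 1 with 128.2100.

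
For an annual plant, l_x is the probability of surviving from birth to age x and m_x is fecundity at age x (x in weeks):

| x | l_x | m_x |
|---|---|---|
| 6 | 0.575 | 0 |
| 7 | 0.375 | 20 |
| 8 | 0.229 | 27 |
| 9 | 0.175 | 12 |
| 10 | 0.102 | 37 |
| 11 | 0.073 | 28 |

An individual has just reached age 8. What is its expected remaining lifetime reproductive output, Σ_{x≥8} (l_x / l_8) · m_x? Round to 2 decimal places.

61.58

l_8 = 0.229. Conditional survival from age 8 to x is l_x / l_8.
  x=8: (0.229/0.229) × 27 = 27.0000
  x=9: (0.175/0.229) × 12 = 9.1703
  x=10: (0.102/0.229) × 37 = 16.4803
  x=11: (0.073/0.229) × 28 = 8.9258
Sum = 27.0000 + 9.1703 + 16.4803 + 8.9258 = 61.5764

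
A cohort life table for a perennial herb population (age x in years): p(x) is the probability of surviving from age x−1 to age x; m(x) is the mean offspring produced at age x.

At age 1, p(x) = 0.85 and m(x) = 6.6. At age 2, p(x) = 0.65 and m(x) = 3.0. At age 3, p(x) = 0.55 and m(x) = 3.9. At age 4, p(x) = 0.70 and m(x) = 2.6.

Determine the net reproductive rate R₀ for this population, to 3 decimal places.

9.006

Survivorship from birth: l_x = p_1·p_2·…·p_x.
  l_1 = 0.85000
  l_2 = 0.55250
  l_3 = 0.30388
  l_4 = 0.21271
R₀ = Σ l_x m(x):
  age 1: 0.85000 × 6.6 = 5.6100
  age 2: 0.55250 × 3.0 = 1.6575
  age 3: 0.30388 × 3.9 = 1.1851
  age 4: 0.21271 × 2.6 = 0.5530
R₀ = 5.6100 + 1.6575 + 1.1851 + 0.5530 = 9.0057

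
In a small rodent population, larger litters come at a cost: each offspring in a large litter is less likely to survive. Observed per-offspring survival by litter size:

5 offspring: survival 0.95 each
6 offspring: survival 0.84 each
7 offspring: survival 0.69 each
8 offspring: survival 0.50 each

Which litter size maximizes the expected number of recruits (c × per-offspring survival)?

6

Expected recruits = c × s(c):
  c=5: 5 × 0.95 = 4.750
  c=6: 6 × 0.84 = 5.040
  c=7: 7 × 0.69 = 4.830
  c=8: 8 × 0.50 = 4.000
Maximum at c = 6 (5.040 recruits).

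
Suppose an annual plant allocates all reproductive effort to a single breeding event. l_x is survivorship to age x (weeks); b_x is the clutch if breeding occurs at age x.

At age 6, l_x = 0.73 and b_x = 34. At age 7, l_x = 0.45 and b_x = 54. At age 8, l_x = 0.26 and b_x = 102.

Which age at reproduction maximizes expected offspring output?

8

Expected offspring if breeding at age x = l_x × b_x:
  age 6: 0.73 × 34 = 24.820
  age 7: 0.45 × 54 = 24.300
  age 8: 0.26 × 102 = 26.520
Maximum at age 8 (26.520).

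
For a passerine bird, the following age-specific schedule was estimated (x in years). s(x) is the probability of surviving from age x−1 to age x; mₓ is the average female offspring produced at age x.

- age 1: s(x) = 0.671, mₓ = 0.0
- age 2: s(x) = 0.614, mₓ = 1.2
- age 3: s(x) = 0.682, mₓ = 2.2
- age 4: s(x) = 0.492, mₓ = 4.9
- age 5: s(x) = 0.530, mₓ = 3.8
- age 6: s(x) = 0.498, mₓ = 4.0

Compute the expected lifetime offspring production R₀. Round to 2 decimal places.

2.21

Survivorship from birth: l_x = s_1·s_2·…·s_x.
  l_1 = 0.67100
  l_2 = 0.41199
  l_3 = 0.28098
  l_4 = 0.13824
  l_5 = 0.07327
  l_6 = 0.03649
R₀ = Σ l_x mₓ:
  age 1: 0.67100 × 0.0 = 0.0000
  age 2: 0.41199 × 1.2 = 0.4944
  age 3: 0.28098 × 2.2 = 0.6182
  age 4: 0.13824 × 4.9 = 0.6774
  age 5: 0.07327 × 3.8 = 0.2784
  age 6: 0.03649 × 4.0 = 0.1460
R₀ = 0.0000 + 0.4944 + 0.6182 + 0.6774 + 0.2784 + 0.1460 = 2.2143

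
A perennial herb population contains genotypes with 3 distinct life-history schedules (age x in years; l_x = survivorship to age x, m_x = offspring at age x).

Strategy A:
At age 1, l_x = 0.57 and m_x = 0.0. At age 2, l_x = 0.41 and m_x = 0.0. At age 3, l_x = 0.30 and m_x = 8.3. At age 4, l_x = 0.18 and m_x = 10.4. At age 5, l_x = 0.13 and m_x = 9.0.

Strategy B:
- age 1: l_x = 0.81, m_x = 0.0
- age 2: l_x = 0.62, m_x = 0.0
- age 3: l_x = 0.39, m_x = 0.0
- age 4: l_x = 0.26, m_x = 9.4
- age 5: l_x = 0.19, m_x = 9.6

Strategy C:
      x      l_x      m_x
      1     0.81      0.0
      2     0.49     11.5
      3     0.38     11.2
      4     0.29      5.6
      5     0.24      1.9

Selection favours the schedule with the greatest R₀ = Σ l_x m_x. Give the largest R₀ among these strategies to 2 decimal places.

Strategy A: R₀ = 0.57×0.0 + 0.41×0.0 + 0.30×8.3 + 0.18×10.4 + 0.13×9.0 = 5.5320
Strategy B: R₀ = 0.81×0.0 + 0.62×0.0 + 0.39×0.0 + 0.26×9.4 + 0.19×9.6 = 4.2680
Strategy C: R₀ = 0.81×0.0 + 0.49×11.5 + 0.38×11.2 + 0.29×5.6 + 0.24×1.9 = 11.9710
Highest R₀: strategy C with 11.9710.

11.97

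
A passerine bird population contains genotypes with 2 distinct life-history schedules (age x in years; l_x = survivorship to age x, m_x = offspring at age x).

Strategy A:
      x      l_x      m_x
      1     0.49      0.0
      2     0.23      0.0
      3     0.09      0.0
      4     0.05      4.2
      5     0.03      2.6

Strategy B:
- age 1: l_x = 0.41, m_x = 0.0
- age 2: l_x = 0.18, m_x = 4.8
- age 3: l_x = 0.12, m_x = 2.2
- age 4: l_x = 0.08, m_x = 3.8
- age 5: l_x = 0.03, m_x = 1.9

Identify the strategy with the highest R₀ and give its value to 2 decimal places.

Strategy A: R₀ = 0.49×0.0 + 0.23×0.0 + 0.09×0.0 + 0.05×4.2 + 0.03×2.6 = 0.2880
Strategy B: R₀ = 0.41×0.0 + 0.18×4.8 + 0.12×2.2 + 0.08×3.8 + 0.03×1.9 = 1.4890
Highest R₀: strategy B with 1.4890.

1.49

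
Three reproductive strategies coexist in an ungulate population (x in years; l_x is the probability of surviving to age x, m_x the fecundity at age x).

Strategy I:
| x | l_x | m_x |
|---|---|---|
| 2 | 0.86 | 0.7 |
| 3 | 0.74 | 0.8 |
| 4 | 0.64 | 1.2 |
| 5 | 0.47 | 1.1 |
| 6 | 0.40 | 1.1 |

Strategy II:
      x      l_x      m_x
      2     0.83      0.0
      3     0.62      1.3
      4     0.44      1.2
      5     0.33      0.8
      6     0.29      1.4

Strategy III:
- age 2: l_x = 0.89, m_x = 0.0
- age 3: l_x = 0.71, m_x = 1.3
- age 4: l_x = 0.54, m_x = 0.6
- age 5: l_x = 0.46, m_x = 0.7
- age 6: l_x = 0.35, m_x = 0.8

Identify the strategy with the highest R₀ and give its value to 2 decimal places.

2.92

Strategy I: R₀ = 0.86×0.7 + 0.74×0.8 + 0.64×1.2 + 0.47×1.1 + 0.40×1.1 = 2.9190
Strategy II: R₀ = 0.83×0.0 + 0.62×1.3 + 0.44×1.2 + 0.33×0.8 + 0.29×1.4 = 2.0040
Strategy III: R₀ = 0.89×0.0 + 0.71×1.3 + 0.54×0.6 + 0.46×0.7 + 0.35×0.8 = 1.8490
Highest R₀: strategy I with 2.9190.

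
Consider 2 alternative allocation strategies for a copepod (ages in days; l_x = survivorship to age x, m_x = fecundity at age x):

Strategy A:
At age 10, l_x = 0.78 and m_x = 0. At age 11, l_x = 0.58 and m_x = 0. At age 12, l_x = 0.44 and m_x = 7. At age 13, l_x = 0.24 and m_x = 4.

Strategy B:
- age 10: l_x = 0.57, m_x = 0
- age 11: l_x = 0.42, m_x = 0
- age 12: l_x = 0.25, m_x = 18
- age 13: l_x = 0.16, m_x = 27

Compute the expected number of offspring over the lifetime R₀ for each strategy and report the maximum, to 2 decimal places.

8.82

Strategy A: R₀ = 0.78×0 + 0.58×0 + 0.44×7 + 0.24×4 = 4.0400
Strategy B: R₀ = 0.57×0 + 0.42×0 + 0.25×18 + 0.16×27 = 8.8200
Highest R₀: strategy B with 8.8200.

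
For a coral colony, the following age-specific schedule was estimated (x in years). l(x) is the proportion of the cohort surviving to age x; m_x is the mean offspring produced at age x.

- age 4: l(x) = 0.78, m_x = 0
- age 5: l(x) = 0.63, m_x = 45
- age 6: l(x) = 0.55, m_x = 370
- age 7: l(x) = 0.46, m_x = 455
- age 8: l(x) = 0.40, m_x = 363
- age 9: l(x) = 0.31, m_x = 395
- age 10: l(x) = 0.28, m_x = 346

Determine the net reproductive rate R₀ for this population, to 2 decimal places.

R₀ = Σ l(x) m_x:
  age 4: 0.78 × 0 = 0.0000
  age 5: 0.63 × 45 = 28.3500
  age 6: 0.55 × 370 = 203.5000
  age 7: 0.46 × 455 = 209.3000
  age 8: 0.40 × 363 = 145.2000
  age 9: 0.31 × 395 = 122.4500
  age 10: 0.28 × 346 = 96.8800
R₀ = 0.0000 + 28.3500 + 203.5000 + 209.3000 + 145.2000 + 122.4500 + 96.8800 = 805.6800

805.68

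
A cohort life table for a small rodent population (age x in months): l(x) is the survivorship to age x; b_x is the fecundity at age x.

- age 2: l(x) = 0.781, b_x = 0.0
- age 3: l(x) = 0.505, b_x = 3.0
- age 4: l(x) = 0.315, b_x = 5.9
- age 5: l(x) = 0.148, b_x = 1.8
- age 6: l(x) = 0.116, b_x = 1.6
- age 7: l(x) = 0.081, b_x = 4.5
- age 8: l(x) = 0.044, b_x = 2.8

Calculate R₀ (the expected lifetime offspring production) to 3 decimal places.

4.313

R₀ = Σ l(x) b_x:
  age 2: 0.781 × 0.0 = 0.0000
  age 3: 0.505 × 3.0 = 1.5150
  age 4: 0.315 × 5.9 = 1.8585
  age 5: 0.148 × 1.8 = 0.2664
  age 6: 0.116 × 1.6 = 0.1856
  age 7: 0.081 × 4.5 = 0.3645
  age 8: 0.044 × 2.8 = 0.1232
R₀ = 0.0000 + 1.5150 + 1.8585 + 0.2664 + 0.1856 + 0.3645 + 0.1232 = 4.3132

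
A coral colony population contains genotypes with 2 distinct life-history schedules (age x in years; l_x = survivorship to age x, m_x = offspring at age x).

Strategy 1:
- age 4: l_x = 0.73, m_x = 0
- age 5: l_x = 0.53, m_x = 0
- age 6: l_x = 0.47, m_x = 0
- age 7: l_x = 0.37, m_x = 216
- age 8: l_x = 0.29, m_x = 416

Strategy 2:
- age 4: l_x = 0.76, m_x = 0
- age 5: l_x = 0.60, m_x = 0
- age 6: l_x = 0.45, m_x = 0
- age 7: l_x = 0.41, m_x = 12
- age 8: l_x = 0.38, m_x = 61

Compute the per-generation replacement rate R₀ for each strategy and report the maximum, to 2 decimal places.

Strategy 1: R₀ = 0.73×0 + 0.53×0 + 0.47×0 + 0.37×216 + 0.29×416 = 200.5600
Strategy 2: R₀ = 0.76×0 + 0.60×0 + 0.45×0 + 0.41×12 + 0.38×61 = 28.1000
Highest R₀: strategy 1 with 200.5600.

200.56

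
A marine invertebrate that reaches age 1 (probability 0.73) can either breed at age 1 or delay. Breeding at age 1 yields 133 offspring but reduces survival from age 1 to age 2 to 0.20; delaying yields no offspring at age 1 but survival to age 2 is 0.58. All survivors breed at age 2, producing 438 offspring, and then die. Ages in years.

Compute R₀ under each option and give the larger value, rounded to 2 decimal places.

185.45

breed at age 1: R₀ = 0.73 × (133 + 0.20 × 438) = 0.73 × 220.6000 = 161.0380
delay to age 2: R₀ = 0.73 × (0.58 × 438) = 0.73 × 254.0400 = 185.4492
Higher: delay to age 2 (185.4492).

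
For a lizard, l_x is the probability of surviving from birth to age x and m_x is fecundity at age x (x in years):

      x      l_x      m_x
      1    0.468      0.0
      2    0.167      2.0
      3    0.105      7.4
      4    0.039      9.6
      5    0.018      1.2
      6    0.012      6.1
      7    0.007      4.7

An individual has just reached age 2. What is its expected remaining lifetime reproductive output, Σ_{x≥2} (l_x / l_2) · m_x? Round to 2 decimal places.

l_2 = 0.167. Conditional survival from age 2 to x is l_x / l_2.
  x=2: (0.167/0.167) × 2.0 = 2.0000
  x=3: (0.105/0.167) × 7.4 = 4.6527
  x=4: (0.039/0.167) × 9.6 = 2.2419
  x=5: (0.018/0.167) × 1.2 = 0.1293
  x=6: (0.012/0.167) × 6.1 = 0.4383
  x=7: (0.007/0.167) × 4.7 = 0.1970
Sum = 2.0000 + 4.6527 + 2.2419 + 0.1293 + 0.4383 + 0.1970 = 9.6593

9.66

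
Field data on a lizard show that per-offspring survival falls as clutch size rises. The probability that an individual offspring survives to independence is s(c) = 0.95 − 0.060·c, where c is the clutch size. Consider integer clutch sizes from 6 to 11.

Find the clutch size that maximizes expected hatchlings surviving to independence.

8

Expected hatchlings surviving to independence = c × s(c):
  c=6: 6 × 0.590 = 3.540
  c=7: 7 × 0.530 = 3.710
  c=8: 8 × 0.470 = 3.760
  c=9: 9 × 0.410 = 3.690
  c=10: 10 × 0.350 = 3.500
  c=11: 11 × 0.290 = 3.190
Maximum at c = 8 (3.760 hatchlings surviving to independence).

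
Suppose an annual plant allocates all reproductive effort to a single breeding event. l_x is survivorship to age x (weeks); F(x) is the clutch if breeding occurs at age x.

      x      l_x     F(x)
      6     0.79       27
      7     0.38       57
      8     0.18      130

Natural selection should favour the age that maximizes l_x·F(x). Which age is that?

Expected offspring if breeding at age x = l_x × F(x):
  age 6: 0.79 × 27 = 21.330
  age 7: 0.38 × 57 = 21.660
  age 8: 0.18 × 130 = 23.400
Maximum at age 8 (23.400).

8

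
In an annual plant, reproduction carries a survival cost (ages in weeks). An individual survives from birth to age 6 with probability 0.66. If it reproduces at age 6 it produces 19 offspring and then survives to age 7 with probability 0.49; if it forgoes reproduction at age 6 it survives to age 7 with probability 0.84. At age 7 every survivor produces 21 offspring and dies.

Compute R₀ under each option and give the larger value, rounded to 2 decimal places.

breed at age 6: R₀ = 0.66 × (19 + 0.49 × 21) = 0.66 × 29.2900 = 19.3314
delay to age 7: R₀ = 0.66 × (0.84 × 21) = 0.66 × 17.6400 = 11.6424
Higher: breed at age 6 (19.3314).

19.33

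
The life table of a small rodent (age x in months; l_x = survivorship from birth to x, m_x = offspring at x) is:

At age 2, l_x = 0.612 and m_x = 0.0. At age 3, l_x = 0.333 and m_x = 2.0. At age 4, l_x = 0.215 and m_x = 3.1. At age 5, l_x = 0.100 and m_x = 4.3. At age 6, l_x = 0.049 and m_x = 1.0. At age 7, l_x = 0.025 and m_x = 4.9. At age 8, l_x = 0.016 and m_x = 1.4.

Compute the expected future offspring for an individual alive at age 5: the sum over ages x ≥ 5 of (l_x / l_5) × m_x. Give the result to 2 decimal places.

l_5 = 0.100. Conditional survival from age 5 to x is l_x / l_5.
  x=5: (0.100/0.100) × 4.3 = 4.3000
  x=6: (0.049/0.100) × 1.0 = 0.4900
  x=7: (0.025/0.100) × 4.9 = 1.2250
  x=8: (0.016/0.100) × 1.4 = 0.2240
Sum = 4.3000 + 0.4900 + 1.2250 + 0.2240 = 6.2390

6.24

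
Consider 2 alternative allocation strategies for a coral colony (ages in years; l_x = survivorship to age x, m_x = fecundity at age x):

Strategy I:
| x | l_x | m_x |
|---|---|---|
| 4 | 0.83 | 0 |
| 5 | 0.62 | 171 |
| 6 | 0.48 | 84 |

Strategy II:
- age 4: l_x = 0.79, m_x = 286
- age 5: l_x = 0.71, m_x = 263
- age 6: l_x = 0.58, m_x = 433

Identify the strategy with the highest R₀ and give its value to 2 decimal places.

663.81

Strategy I: R₀ = 0.83×0 + 0.62×171 + 0.48×84 = 146.3400
Strategy II: R₀ = 0.79×286 + 0.71×263 + 0.58×433 = 663.8100
Highest R₀: strategy II with 663.8100.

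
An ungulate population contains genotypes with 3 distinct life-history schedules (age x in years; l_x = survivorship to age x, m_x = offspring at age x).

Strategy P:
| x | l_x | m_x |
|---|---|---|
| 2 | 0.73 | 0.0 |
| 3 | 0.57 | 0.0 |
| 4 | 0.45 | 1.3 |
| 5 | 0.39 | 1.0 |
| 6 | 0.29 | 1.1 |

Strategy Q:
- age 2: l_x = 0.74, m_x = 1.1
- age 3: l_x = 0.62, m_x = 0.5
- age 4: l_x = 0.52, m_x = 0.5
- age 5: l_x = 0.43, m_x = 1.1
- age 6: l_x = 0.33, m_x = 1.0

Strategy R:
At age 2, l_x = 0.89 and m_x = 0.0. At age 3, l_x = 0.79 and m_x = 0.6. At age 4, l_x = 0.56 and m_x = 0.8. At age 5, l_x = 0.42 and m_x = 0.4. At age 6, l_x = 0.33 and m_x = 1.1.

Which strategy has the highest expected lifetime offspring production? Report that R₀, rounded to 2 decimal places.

2.19

Strategy P: R₀ = 0.73×0.0 + 0.57×0.0 + 0.45×1.3 + 0.39×1.0 + 0.29×1.1 = 1.2940
Strategy Q: R₀ = 0.74×1.1 + 0.62×0.5 + 0.52×0.5 + 0.43×1.1 + 0.33×1.0 = 2.1870
Strategy R: R₀ = 0.89×0.0 + 0.79×0.6 + 0.56×0.8 + 0.42×0.4 + 0.33×1.1 = 1.4530
Highest R₀: strategy Q with 2.1870.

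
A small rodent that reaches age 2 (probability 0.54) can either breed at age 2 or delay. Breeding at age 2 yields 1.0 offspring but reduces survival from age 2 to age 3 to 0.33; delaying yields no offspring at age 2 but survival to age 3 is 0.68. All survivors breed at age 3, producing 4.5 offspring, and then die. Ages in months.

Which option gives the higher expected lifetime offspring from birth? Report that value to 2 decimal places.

1.65

breed at age 2: R₀ = 0.54 × (1.0 + 0.33 × 4.5) = 0.54 × 2.4850 = 1.3419
delay to age 3: R₀ = 0.54 × (0.68 × 4.5) = 0.54 × 3.0600 = 1.6524
Higher: delay to age 3 (1.6524).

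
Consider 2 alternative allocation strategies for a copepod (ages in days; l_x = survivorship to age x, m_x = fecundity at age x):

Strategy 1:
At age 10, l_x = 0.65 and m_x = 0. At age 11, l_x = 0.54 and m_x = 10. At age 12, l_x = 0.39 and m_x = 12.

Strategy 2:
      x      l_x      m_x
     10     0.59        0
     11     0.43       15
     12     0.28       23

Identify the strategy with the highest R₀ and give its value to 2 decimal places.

Strategy 1: R₀ = 0.65×0 + 0.54×10 + 0.39×12 = 10.0800
Strategy 2: R₀ = 0.59×0 + 0.43×15 + 0.28×23 = 12.8900
Highest R₀: strategy 2 with 12.8900.

12.89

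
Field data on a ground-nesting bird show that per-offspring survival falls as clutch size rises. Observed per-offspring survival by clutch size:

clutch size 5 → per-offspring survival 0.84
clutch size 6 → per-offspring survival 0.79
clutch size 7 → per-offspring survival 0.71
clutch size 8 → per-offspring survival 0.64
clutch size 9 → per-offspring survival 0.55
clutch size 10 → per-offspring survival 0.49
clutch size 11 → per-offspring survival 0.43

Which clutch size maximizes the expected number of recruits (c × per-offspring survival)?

Expected recruits = c × s(c):
  c=5: 5 × 0.84 = 4.200
  c=6: 6 × 0.79 = 4.740
  c=7: 7 × 0.71 = 4.970
  c=8: 8 × 0.64 = 5.120
  c=9: 9 × 0.55 = 4.950
  c=10: 10 × 0.49 = 4.900
  c=11: 11 × 0.43 = 4.730
Maximum at c = 8 (5.120 recruits).

8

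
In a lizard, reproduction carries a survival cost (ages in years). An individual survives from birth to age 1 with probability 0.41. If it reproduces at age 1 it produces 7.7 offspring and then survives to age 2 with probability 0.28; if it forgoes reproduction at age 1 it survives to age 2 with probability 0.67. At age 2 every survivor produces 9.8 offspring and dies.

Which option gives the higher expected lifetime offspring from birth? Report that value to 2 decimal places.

4.28

breed at age 1: R₀ = 0.41 × (7.7 + 0.28 × 9.8) = 0.41 × 10.4440 = 4.2820
delay to age 2: R₀ = 0.41 × (0.67 × 9.8) = 0.41 × 6.5660 = 2.6921
Higher: breed at age 1 (4.2820).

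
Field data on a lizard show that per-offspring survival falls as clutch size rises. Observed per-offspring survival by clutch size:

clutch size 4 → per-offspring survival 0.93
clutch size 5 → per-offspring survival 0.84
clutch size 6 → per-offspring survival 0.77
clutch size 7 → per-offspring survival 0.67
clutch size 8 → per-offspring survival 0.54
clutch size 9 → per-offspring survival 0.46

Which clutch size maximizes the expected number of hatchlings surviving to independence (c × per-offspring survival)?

Expected hatchlings surviving to independence = c × s(c):
  c=4: 4 × 0.93 = 3.720
  c=5: 5 × 0.84 = 4.200
  c=6: 6 × 0.77 = 4.620
  c=7: 7 × 0.67 = 4.690
  c=8: 8 × 0.54 = 4.320
  c=9: 9 × 0.46 = 4.140
Maximum at c = 7 (4.690 hatchlings surviving to independence).

7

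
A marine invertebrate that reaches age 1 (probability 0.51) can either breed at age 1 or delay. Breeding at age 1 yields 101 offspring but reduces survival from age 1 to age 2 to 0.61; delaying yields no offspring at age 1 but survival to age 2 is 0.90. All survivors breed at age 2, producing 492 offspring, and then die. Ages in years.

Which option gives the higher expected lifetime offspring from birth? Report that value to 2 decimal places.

225.83

breed at age 1: R₀ = 0.51 × (101 + 0.61 × 492) = 0.51 × 401.1200 = 204.5712
delay to age 2: R₀ = 0.51 × (0.90 × 492) = 0.51 × 442.8000 = 225.8280
Higher: delay to age 2 (225.8280).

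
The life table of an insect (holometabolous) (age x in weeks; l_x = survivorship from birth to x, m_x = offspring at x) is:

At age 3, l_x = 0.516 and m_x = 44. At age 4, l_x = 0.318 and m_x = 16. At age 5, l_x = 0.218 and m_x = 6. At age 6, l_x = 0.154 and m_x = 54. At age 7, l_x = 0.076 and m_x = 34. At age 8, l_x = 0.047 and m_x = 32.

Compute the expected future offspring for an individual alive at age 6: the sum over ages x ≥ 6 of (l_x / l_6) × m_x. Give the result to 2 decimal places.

l_6 = 0.154. Conditional survival from age 6 to x is l_x / l_6.
  x=6: (0.154/0.154) × 54 = 54.0000
  x=7: (0.076/0.154) × 34 = 16.7792
  x=8: (0.047/0.154) × 32 = 9.7662
Sum = 54.0000 + 16.7792 + 9.7662 = 80.5455

80.55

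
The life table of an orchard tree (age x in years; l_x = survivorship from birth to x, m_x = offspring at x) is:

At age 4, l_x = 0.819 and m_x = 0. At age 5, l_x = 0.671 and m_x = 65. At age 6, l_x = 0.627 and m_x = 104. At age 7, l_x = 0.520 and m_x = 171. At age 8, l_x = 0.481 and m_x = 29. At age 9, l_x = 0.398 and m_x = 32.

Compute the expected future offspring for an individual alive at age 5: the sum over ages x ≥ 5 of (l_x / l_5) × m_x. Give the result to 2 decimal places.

l_5 = 0.671. Conditional survival from age 5 to x is l_x / l_5.
  x=5: (0.671/0.671) × 65 = 65.0000
  x=6: (0.627/0.671) × 104 = 97.1803
  x=7: (0.520/0.671) × 171 = 132.5186
  x=8: (0.481/0.671) × 29 = 20.7884
  x=9: (0.398/0.671) × 32 = 18.9806
Sum = 65.0000 + 97.1803 + 132.5186 + 20.7884 + 18.9806 = 334.4680

334.47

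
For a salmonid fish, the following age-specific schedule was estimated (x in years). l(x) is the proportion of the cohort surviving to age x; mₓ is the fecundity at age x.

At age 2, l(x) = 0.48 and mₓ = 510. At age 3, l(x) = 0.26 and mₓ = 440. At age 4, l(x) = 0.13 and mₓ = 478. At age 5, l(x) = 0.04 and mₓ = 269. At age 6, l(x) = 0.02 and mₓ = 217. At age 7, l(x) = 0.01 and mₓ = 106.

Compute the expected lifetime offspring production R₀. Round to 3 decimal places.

R₀ = Σ l(x) mₓ:
  age 2: 0.48 × 510 = 244.8000
  age 3: 0.26 × 440 = 114.4000
  age 4: 0.13 × 478 = 62.1400
  age 5: 0.04 × 269 = 10.7600
  age 6: 0.02 × 217 = 4.3400
  age 7: 0.01 × 106 = 1.0600
R₀ = 244.8000 + 114.4000 + 62.1400 + 10.7600 + 4.3400 + 1.0600 = 437.5000

437.500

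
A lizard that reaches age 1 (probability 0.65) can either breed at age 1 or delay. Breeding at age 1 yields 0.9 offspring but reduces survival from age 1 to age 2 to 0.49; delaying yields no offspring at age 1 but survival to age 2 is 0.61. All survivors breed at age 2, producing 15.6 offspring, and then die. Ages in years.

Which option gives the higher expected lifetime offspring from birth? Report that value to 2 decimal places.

6.19

breed at age 1: R₀ = 0.65 × (0.9 + 0.49 × 15.6) = 0.65 × 8.5440 = 5.5536
delay to age 2: R₀ = 0.65 × (0.61 × 15.6) = 0.65 × 9.5160 = 6.1854
Higher: delay to age 2 (6.1854).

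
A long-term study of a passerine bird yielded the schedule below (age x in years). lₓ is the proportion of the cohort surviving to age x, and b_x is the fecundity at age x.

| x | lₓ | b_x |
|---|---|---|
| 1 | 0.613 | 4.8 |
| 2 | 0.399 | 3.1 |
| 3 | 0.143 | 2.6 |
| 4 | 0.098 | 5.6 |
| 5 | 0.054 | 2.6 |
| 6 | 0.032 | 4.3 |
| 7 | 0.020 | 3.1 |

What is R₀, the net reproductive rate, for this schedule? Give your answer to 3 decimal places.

R₀ = Σ lₓ b_x:
  age 1: 0.613 × 4.8 = 2.9424
  age 2: 0.399 × 3.1 = 1.2369
  age 3: 0.143 × 2.6 = 0.3718
  age 4: 0.098 × 5.6 = 0.5488
  age 5: 0.054 × 2.6 = 0.1404
  age 6: 0.032 × 4.3 = 0.1376
  age 7: 0.020 × 3.1 = 0.0620
R₀ = 2.9424 + 1.2369 + 0.3718 + 0.5488 + 0.1404 + 0.1376 + 0.0620 = 5.4399

5.440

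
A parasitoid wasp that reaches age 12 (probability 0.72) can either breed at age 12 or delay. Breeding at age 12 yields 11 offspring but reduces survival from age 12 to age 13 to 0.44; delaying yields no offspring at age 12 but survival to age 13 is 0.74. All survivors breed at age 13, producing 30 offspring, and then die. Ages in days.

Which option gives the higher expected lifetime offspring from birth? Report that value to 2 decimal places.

17.42

breed at age 12: R₀ = 0.72 × (11 + 0.44 × 30) = 0.72 × 24.2000 = 17.4240
delay to age 13: R₀ = 0.72 × (0.74 × 30) = 0.72 × 22.2000 = 15.9840
Higher: breed at age 12 (17.4240).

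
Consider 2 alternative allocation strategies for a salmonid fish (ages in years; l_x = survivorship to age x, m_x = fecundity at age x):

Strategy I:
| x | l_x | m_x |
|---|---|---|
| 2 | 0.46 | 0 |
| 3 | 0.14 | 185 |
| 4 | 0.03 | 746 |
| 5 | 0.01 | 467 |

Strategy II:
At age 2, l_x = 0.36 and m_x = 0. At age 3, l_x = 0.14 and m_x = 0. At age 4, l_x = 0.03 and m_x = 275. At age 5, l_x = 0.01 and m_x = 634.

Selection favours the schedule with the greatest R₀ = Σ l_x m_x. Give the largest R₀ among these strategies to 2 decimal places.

52.95

Strategy I: R₀ = 0.46×0 + 0.14×185 + 0.03×746 + 0.01×467 = 52.9500
Strategy II: R₀ = 0.36×0 + 0.14×0 + 0.03×275 + 0.01×634 = 14.5900
Highest R₀: strategy I with 52.9500.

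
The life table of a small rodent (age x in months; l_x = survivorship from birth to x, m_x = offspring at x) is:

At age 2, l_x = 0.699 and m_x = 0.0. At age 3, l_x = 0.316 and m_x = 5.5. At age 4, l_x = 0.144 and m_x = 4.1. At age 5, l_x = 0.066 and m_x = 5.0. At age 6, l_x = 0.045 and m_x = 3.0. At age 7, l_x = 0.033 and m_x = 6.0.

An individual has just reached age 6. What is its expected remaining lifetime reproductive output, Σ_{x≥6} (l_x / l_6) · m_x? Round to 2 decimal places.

l_6 = 0.045. Conditional survival from age 6 to x is l_x / l_6.
  x=6: (0.045/0.045) × 3.0 = 3.0000
  x=7: (0.033/0.045) × 6.0 = 4.4000
Sum = 3.0000 + 4.4000 = 7.4000

7.40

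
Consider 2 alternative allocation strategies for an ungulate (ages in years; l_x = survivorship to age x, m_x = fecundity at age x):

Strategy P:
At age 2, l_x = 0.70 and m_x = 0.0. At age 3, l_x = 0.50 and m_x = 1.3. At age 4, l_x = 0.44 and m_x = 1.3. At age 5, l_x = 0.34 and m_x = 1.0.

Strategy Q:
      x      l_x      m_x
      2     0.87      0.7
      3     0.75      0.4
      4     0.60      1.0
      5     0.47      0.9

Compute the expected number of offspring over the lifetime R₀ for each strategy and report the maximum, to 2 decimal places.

Strategy P: R₀ = 0.70×0.0 + 0.50×1.3 + 0.44×1.3 + 0.34×1.0 = 1.5620
Strategy Q: R₀ = 0.87×0.7 + 0.75×0.4 + 0.60×1.0 + 0.47×0.9 = 1.9320
Highest R₀: strategy Q with 1.9320.

1.93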